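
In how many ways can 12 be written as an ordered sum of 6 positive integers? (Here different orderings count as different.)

By stars and bars with positive parts, the count is C(11,5) = 462.

462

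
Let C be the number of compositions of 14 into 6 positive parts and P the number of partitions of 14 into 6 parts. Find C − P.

Ordered (compositions into 6 parts): C(13,5) = 1287.
Unordered (partitions into 6 parts): 20.
Difference: 1287 − 20 = 1267.

1267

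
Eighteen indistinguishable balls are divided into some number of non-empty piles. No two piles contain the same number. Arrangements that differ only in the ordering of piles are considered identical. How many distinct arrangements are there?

There are too many to list fully; the first 12 (by largest part) are:
18
17+1
16+2
15+3
15+2+1
14+4
14+3+1
13+5
13+4+1
13+3+2
12+6
12+5+1
…and 34 more, for 46 total.

46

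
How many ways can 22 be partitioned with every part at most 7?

Systematic enumeration (by largest part, then next-largest, …) yields 522.

522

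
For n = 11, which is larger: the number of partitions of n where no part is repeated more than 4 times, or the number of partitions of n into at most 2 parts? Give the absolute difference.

38

Partitions of 11 where no part is repeated more than 4 times: 44.
Partitions of 11 into at most 2 parts: 6.
|44 − 6| = 38.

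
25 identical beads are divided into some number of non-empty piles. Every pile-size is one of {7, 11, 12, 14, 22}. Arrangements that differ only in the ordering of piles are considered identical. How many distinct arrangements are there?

2

They are:
14+11
11+7+7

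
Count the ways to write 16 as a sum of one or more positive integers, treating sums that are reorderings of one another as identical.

Counting exhaustively, 231 partitions satisfy the conditions.

231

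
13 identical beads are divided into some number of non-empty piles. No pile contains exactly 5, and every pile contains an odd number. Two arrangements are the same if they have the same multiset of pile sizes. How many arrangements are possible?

12

The partitions of 13 that satisfy the conditions:
13
11,1,1
9,3,1
9,1,1,1,1
7,3,3
7,3,1,1,1
7,1,1,1,1,1,1
3,3,3,3,1
3,3,3,1,1,1,1
3,3,1,1,1,1,1,1,1
3,1,1,1,1,1,1,1,1,1,1
1,1,1,1,1,1,1,1,1,1,1,1,1
Counting gives 12.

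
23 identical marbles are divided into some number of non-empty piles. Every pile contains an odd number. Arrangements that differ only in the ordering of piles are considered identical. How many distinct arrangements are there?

A full systematic count gives 104.

104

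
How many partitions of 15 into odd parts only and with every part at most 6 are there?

13

They are:
5 + 5 + 5
5 + 5 + 3 + 1 + 1
5 + 5 + 1 + 1 + 1 + 1 + 1
5 + 3 + 3 + 3 + 1
5 + 3 + 3 + 1 + 1 + 1 + 1
5 + 3 + 1 + 1 + 1 + 1 + 1 + 1 + 1
5 + 1 + 1 + 1 + 1 + 1 + 1 + 1 + 1 + 1 + 1
3 + 3 + 3 + 3 + 3
3 + 3 + 3 + 3 + 1 + 1 + 1
3 + 3 + 3 + 1 + 1 + 1 + 1 + 1 + 1
3 + 3 + 1 + 1 + 1 + 1 + 1 + 1 + 1 + 1 + 1
3 + 1 + 1 + 1 + 1 + 1 + 1 + 1 + 1 + 1 + 1 + 1 + 1
1 + 1 + 1 + 1 + 1 + 1 + 1 + 1 + 1 + 1 + 1 + 1 + 1 + 1 + 1
Counting gives 13.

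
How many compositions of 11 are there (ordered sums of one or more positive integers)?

There are 10 gaps and each independently is a cut or not, giving 2^10 = 1024.

1024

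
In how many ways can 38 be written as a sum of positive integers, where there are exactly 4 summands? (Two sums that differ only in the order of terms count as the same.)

411

Counting exhaustively, 411 partitions satisfy the conditions.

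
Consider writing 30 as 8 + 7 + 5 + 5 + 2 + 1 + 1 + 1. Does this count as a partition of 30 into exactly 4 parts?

No

The parts sum to 30, and the condition 'there are exactly 4 summands' is violated.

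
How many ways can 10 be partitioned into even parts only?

7

They are:
10
8, 2
6, 4
6, 2, 2
4, 4, 2
4, 2, 2, 2
2, 2, 2, 2, 2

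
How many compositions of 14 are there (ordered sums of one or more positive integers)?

Each of the 13 gaps between 14 units is either a break or not: 2^13 = 8192.

8192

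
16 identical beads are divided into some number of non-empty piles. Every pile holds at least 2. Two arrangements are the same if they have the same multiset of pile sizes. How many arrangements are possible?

There are too many to list fully; the first 12 (by largest part) are:
16
2,14
3,13
4,12
2,2,12
5,11
2,3,11
6,10
2,4,10
3,3,10
2,2,2,10
7,9
…and 43 more, for 55 total.

55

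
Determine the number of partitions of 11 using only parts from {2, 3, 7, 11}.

4

Listing the qualifying partitions of 11:
11
7 + 2 + 2
3 + 3 + 3 + 2
3 + 2 + 2 + 2 + 2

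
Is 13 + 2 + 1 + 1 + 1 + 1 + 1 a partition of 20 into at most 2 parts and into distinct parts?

The parts sum to 20, and the condition 'there are at most 2 summands' is violated.

No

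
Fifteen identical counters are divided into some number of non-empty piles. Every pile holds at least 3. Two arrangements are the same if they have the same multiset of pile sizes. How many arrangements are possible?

They are:
15
3,12
4,11
5,10
6,9
3,3,9
7,8
3,4,8
3,5,7
4,4,7
3,6,6
4,5,6
3,3,3,6
5,5,5
3,3,4,5
3,4,4,4
3,3,3,3,3
That's 17 in total.

17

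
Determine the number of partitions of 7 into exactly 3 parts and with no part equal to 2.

2

Listing the qualifying partitions of 7:
1+1+5
1+3+3
That's 2 in total.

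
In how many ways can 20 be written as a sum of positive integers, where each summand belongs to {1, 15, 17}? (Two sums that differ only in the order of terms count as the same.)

3

They are:
17, 1, 1, 1
15, 1, 1, 1, 1, 1
1, 1, 1, 1, 1, 1, 1, 1, 1, 1, 1, 1, 1, 1, 1, 1, 1, 1, 1, 1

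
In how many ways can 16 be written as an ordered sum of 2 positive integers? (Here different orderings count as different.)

15

Place 1 bars in the 15 internal gaps of a row of 16 dots: C(15,1) = 15.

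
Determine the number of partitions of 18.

A full systematic count gives 385.

385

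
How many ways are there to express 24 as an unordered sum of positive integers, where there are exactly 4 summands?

108

Systematic enumeration (by largest part, then next-largest, …) yields 108.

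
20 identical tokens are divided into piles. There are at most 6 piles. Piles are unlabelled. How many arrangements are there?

282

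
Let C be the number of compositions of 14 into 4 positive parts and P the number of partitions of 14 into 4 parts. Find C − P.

263

Compositions: C(13,3) = 286.
Unordered (partitions into 4 parts): 23.
Difference: 286 − 23 = 263.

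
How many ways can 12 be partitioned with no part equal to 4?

There are too many to list fully; the first 12 (by largest part) are:
12
11+1
10+2
10+1+1
9+3
9+2+1
9+1+1+1
8+3+1
8+2+2
8+2+1+1
8+1+1+1+1
7+5
…and 43 more, for 55 total.

55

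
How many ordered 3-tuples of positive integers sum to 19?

153

Equivalently, choose which 2 of the 18 gaps become plus signs: C(18,2) = 153.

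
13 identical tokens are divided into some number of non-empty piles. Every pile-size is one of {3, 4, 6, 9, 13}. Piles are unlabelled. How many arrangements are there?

4

They are:
13
4 + 9
3 + 4 + 6
3 + 3 + 3 + 4
That's 4 in total.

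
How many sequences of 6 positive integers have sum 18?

By stars and bars with positive parts, the count is C(17,5) = 6188.

6188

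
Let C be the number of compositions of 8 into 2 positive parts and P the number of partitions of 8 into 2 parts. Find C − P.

Compositions: C(7,1) = 7.
Unordered (partitions into 2 parts): 4.
Difference: 7 − 4 = 3.

3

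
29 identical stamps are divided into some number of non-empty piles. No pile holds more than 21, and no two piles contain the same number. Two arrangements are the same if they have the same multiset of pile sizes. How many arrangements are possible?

237

A full systematic count gives 237.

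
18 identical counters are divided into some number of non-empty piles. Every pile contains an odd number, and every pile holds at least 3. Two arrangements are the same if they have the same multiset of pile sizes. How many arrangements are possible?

They are:
15, 3
13, 5
11, 7
9, 9
9, 3, 3, 3
7, 5, 3, 3
5, 5, 5, 3
3, 3, 3, 3, 3, 3

8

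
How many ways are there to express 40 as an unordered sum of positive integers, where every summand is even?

Enumerating by decreasing first part gives 627 partitions in all.

627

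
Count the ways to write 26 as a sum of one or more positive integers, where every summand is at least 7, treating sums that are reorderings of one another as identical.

They are:
26
19,7
18,8
17,9
16,10
15,11
14,12
13,13
12,7,7
11,8,7
10,9,7
10,8,8
9,9,8
Counting gives 13.

13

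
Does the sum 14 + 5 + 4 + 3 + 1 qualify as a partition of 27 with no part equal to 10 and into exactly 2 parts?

No

The parts sum to 27, and the condition 'there are exactly 2 summands' is violated.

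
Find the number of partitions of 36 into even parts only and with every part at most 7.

A partial list (first 12 by largest part):
6+6+6+6+6+6
2+4+6+6+6+6+6
2+2+2+6+6+6+6+6
4+4+4+6+6+6+6
2+2+4+4+6+6+6+6
2+2+2+2+4+6+6+6+6
2+2+2+2+2+2+6+6+6+6
2+4+4+4+4+6+6+6
2+2+2+4+4+4+6+6+6
2+2+2+2+2+4+4+6+6+6
2+2+2+2+2+2+2+4+6+6+6
2+2+2+2+2+2+2+2+2+6+6+6
…and 25 more, for 37 total.

37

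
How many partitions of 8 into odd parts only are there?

The partitions of 8 that satisfy the conditions:
7,1
5,3
5,1,1,1
3,3,1,1
3,1,1,1,1,1
1,1,1,1,1,1,1,1

6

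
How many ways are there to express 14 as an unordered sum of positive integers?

Direct enumeration gives 135 partitions.

135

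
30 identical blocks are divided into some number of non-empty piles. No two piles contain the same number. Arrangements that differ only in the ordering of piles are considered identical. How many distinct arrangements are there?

296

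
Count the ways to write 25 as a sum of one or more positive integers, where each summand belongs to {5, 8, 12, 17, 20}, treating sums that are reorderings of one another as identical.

4

The partitions of 25 that satisfy the conditions:
20,5
17,8
12,8,5
5,5,5,5,5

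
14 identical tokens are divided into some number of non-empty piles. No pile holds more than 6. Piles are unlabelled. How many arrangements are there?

Enumerating by decreasing first part gives 90 partitions in all.

90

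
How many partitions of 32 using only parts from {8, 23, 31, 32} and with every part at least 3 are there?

The partitions of 32 that satisfy the conditions:
32
8,8,8,8

2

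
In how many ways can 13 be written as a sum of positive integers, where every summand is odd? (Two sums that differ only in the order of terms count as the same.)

18

They are:
13
11 + 1 + 1
9 + 3 + 1
9 + 1 + 1 + 1 + 1
7 + 5 + 1
7 + 3 + 3
7 + 3 + 1 + 1 + 1
7 + 1 + 1 + 1 + 1 + 1 + 1
5 + 5 + 3
5 + 5 + 1 + 1 + 1
5 + 3 + 3 + 1 + 1
5 + 3 + 1 + 1 + 1 + 1 + 1
5 + 1 + 1 + 1 + 1 + 1 + 1 + 1 + 1
3 + 3 + 3 + 3 + 1
3 + 3 + 3 + 1 + 1 + 1 + 1
3 + 3 + 1 + 1 + 1 + 1 + 1 + 1 + 1
3 + 1 + 1 + 1 + 1 + 1 + 1 + 1 + 1 + 1 + 1
1 + 1 + 1 + 1 + 1 + 1 + 1 + 1 + 1 + 1 + 1 + 1 + 1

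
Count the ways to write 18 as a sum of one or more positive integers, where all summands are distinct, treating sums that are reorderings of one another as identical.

46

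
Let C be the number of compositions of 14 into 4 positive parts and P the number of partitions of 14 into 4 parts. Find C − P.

263

Ordered (compositions into 4 parts): C(13,3) = 286.
Unordered (partitions into 4 parts): 23.
Difference: 286 − 23 = 263.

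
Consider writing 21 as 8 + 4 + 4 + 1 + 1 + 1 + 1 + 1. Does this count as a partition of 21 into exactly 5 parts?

No

The parts sum to 21, and the condition 'there are exactly 5 summands' is violated.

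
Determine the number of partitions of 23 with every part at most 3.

56

There are too many to list fully; the first 12 (by largest part) are:
3 + 3 + 3 + 3 + 3 + 3 + 3 + 2
3 + 3 + 3 + 3 + 3 + 3 + 3 + 1 + 1
3 + 3 + 3 + 3 + 3 + 3 + 2 + 2 + 1
3 + 3 + 3 + 3 + 3 + 3 + 2 + 1 + 1 + 1
3 + 3 + 3 + 3 + 3 + 3 + 1 + 1 + 1 + 1 + 1
3 + 3 + 3 + 3 + 3 + 2 + 2 + 2 + 2
3 + 3 + 3 + 3 + 3 + 2 + 2 + 2 + 1 + 1
3 + 3 + 3 + 3 + 3 + 2 + 2 + 1 + 1 + 1 + 1
3 + 3 + 3 + 3 + 3 + 2 + 1 + 1 + 1 + 1 + 1 + 1
3 + 3 + 3 + 3 + 3 + 1 + 1 + 1 + 1 + 1 + 1 + 1 + 1
3 + 3 + 3 + 3 + 2 + 2 + 2 + 2 + 2 + 1
3 + 3 + 3 + 3 + 2 + 2 + 2 + 2 + 1 + 1 + 1
…and 44 more, for 56 total.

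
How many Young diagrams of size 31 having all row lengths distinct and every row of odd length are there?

The partitions of 31 that satisfy the conditions:
31
27 + 3 + 1
25 + 5 + 1
23 + 7 + 1
23 + 5 + 3
21 + 9 + 1
21 + 7 + 3
19 + 11 + 1
19 + 9 + 3
19 + 7 + 5
17 + 13 + 1
17 + 11 + 3
17 + 9 + 5
15 + 13 + 3
15 + 11 + 5
15 + 9 + 7
15 + 7 + 5 + 3 + 1
13 + 11 + 7
13 + 9 + 5 + 3 + 1
11 + 9 + 7 + 3 + 1
That's 20 in total.

20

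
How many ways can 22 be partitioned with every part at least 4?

There are too many to list fully; the first 12 (by largest part) are:
22
18, 4
17, 5
16, 6
15, 7
14, 8
14, 4, 4
13, 9
13, 5, 4
12, 10
12, 6, 4
12, 5, 5
…and 22 more, for 34 total.

34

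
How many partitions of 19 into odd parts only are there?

54

A partial list (first 12 by largest part):
19
17 + 1 + 1
15 + 3 + 1
15 + 1 + 1 + 1 + 1
13 + 5 + 1
13 + 3 + 3
13 + 3 + 1 + 1 + 1
13 + 1 + 1 + 1 + 1 + 1 + 1
11 + 7 + 1
11 + 5 + 3
11 + 5 + 1 + 1 + 1
11 + 3 + 3 + 1 + 1
…and 42 more, for 54 total.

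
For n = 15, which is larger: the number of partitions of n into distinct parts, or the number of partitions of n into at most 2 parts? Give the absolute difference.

19

Partitions of 15 into distinct parts: 27.
Partitions of 15 into at most 2 parts: 8.
|27 − 8| = 19.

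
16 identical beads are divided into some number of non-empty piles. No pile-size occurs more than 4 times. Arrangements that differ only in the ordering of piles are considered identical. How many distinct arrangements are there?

Counting exhaustively, 164 partitions satisfy the conditions.

164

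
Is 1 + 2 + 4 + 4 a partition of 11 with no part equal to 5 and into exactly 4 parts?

Yes

The parts sum to 11, and the condition 'no summand equals 5' holds; the condition 'there are exactly 4 summands' holds.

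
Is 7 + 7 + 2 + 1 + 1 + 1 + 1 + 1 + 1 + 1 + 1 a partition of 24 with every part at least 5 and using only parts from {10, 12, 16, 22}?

The parts sum to 24, and the condition 'every summand is at least 5' is violated.

No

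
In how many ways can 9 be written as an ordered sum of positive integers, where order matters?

There are 8 gaps and each independently is a cut or not, giving 2^8 = 256.

256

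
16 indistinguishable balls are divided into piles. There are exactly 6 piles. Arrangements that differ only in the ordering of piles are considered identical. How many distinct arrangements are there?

A partial list (first 12 by largest part):
11,1,1,1,1,1
10,2,1,1,1,1
9,3,1,1,1,1
9,2,2,1,1,1
8,4,1,1,1,1
8,3,2,1,1,1
8,2,2,2,1,1
7,5,1,1,1,1
7,4,2,1,1,1
7,3,3,1,1,1
7,3,2,2,1,1
7,2,2,2,2,1
…and 23 more, for 35 total.

35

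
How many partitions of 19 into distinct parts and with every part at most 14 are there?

There are too many to list fully; the first 12 (by largest part) are:
14,5
14,4,1
14,3,2
13,6
13,5,1
13,4,2
13,3,2,1
12,7
12,6,1
12,5,2
12,4,3
12,4,2,1
…and 35 more, for 47 total.

47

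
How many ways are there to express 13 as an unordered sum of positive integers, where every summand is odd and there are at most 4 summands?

6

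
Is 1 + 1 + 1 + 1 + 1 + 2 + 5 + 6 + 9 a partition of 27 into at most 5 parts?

No

The parts sum to 27, and the condition 'there are at most 5 summands' is violated.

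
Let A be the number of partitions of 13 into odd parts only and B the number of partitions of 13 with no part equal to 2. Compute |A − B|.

Partitions of 13 into odd parts only: 18.
Partitions of 13 with no part equal to 2: 45.
|18 − 45| = 27.

27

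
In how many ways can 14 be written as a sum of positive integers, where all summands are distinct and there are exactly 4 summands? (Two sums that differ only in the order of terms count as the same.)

The partitions of 14 that satisfy the conditions:
8 + 3 + 2 + 1
7 + 4 + 2 + 1
6 + 5 + 2 + 1
6 + 4 + 3 + 1
5 + 4 + 3 + 2
Counting gives 5.

5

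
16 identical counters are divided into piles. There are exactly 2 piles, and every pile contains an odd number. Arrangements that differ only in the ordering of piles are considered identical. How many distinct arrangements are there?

Listing the qualifying partitions of 16:
15+1
13+3
11+5
9+7

4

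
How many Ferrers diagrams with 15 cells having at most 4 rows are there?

54

A partial list (first 12 by largest part):
15
14, 1
13, 2
13, 1, 1
12, 3
12, 2, 1
12, 1, 1, 1
11, 4
11, 3, 1
11, 2, 2
11, 2, 1, 1
10, 5
…and 42 more, for 54 total.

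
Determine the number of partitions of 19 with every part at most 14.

478

Enumerating by decreasing first part gives 478 partitions in all.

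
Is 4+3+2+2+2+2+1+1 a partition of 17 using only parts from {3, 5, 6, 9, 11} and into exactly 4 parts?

No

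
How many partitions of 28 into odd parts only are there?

Counting exhaustively, 222 partitions satisfy the conditions.

222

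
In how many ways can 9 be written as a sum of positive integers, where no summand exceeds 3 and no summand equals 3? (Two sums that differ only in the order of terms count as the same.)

The partitions of 9 that satisfy the conditions:
2,2,2,2,1
2,2,2,1,1,1
2,2,1,1,1,1,1
2,1,1,1,1,1,1,1
1,1,1,1,1,1,1,1,1
That's 5 in total.

5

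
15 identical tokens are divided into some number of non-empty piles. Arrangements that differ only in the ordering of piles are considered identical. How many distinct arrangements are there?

A full systematic count gives 176.

176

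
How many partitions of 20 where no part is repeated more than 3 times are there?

There are 320 such partitions.

320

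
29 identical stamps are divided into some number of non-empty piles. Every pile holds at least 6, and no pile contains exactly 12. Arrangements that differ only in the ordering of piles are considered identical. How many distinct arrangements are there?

28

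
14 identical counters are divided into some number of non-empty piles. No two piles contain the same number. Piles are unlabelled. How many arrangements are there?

22

Listing the qualifying partitions of 14:
14
13 + 1
12 + 2
11 + 3
11 + 2 + 1
10 + 4
10 + 3 + 1
9 + 5
9 + 4 + 1
9 + 3 + 2
8 + 6
8 + 5 + 1
8 + 4 + 2
8 + 3 + 2 + 1
7 + 6 + 1
7 + 5 + 2
7 + 4 + 3
7 + 4 + 2 + 1
6 + 5 + 3
6 + 5 + 2 + 1
6 + 4 + 3 + 1
5 + 4 + 3 + 2
That's 22 in total.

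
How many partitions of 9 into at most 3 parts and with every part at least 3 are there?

4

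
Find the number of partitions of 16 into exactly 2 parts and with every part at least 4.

5

The partitions of 16 that satisfy the conditions:
12 + 4
11 + 5
10 + 6
9 + 7
8 + 8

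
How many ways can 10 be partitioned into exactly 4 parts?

They are:
7, 1, 1, 1
6, 2, 1, 1
5, 3, 1, 1
5, 2, 2, 1
4, 4, 1, 1
4, 3, 2, 1
4, 2, 2, 2
3, 3, 3, 1
3, 3, 2, 2
That's 9 in total.

9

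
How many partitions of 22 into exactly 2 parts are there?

They are:
1, 21
2, 20
3, 19
4, 18
5, 17
6, 16
7, 15
8, 14
9, 13
10, 12
11, 11
Counting gives 11.

11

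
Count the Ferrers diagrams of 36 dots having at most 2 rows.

Enumerating:
36
1, 35
2, 34
3, 33
4, 32
5, 31
6, 30
7, 29
8, 28
9, 27
10, 26
11, 25
12, 24
13, 23
14, 22
15, 21
16, 20
17, 19
18, 18

19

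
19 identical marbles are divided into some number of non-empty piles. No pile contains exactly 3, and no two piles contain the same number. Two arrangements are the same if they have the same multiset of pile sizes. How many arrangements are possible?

34

A partial list (first 12 by largest part):
19
1+18
2+17
1+2+16
4+15
5+14
1+4+14
6+13
1+5+13
2+4+13
7+12
1+6+12
…and 22 more, for 34 total.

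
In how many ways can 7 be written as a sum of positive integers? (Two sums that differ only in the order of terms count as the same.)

Enumerating:
7
1 + 6
2 + 5
1 + 1 + 5
3 + 4
1 + 2 + 4
1 + 1 + 1 + 4
1 + 3 + 3
2 + 2 + 3
1 + 1 + 2 + 3
1 + 1 + 1 + 1 + 3
1 + 2 + 2 + 2
1 + 1 + 1 + 2 + 2
1 + 1 + 1 + 1 + 1 + 2
1 + 1 + 1 + 1 + 1 + 1 + 1
That's 15 in total.

15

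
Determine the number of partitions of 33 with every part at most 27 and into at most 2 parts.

11

They are:
6+27
7+26
8+25
9+24
10+23
11+22
12+21
13+20
14+19
15+18
16+17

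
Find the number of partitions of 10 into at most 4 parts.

23

They are:
10
1,9
2,8
1,1,8
3,7
1,2,7
1,1,1,7
4,6
1,3,6
2,2,6
1,1,2,6
5,5
1,4,5
2,3,5
1,1,3,5
1,2,2,5
2,4,4
1,1,4,4
3,3,4
1,2,3,4
2,2,2,4
1,3,3,3
2,2,3,3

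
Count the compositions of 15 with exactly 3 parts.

91

By stars and bars with positive parts, the count is C(14,2) = 91.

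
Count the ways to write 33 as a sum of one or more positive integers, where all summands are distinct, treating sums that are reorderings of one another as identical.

448

There are 448 such partitions.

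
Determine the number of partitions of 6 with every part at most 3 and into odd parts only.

3

Enumerating:
3,3
1,1,1,3
1,1,1,1,1,1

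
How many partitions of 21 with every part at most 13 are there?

747

There are 747 such partitions.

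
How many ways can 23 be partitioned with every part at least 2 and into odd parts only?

They are:
23
17, 3, 3
15, 5, 3
13, 7, 3
13, 5, 5
11, 9, 3
11, 7, 5
11, 3, 3, 3, 3
9, 9, 5
9, 7, 7
9, 5, 3, 3, 3
7, 7, 3, 3, 3
7, 5, 5, 3, 3
5, 5, 5, 5, 3
5, 3, 3, 3, 3, 3, 3
That's 15 in total.

15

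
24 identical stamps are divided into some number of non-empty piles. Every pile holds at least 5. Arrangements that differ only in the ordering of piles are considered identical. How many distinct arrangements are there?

There are too many to list fully; the first 12 (by largest part) are:
24
19, 5
18, 6
17, 7
16, 8
15, 9
14, 10
14, 5, 5
13, 11
13, 6, 5
12, 12
12, 7, 5
…and 14 more, for 26 total.

26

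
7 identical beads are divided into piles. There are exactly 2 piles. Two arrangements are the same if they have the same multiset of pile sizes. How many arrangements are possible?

3

Enumerating:
6 + 1
5 + 2
4 + 3
Counting gives 3.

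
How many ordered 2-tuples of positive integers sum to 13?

By stars and bars with positive parts, the count is C(12,1) = 12.

12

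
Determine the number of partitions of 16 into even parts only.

22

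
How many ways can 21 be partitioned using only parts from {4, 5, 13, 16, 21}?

4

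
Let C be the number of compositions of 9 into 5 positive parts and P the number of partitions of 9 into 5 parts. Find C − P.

Compositions: C(8,4) = 70.
Unordered (partitions into 5 parts): 5.
Difference: 70 − 5 = 65.

65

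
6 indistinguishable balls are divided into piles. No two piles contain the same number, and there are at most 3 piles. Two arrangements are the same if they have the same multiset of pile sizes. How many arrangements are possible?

4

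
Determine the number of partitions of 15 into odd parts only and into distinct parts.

4

Enumerating:
15
11 + 3 + 1
9 + 5 + 1
7 + 5 + 3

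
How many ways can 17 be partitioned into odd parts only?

38

A partial list (first 12 by largest part):
17
15,1,1
13,3,1
13,1,1,1,1
11,5,1
11,3,3
11,3,1,1,1
11,1,1,1,1,1,1
9,7,1
9,5,3
9,5,1,1,1
9,3,3,1,1
…and 26 more, for 38 total.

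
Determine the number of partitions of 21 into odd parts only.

Counting exhaustively, 76 partitions satisfy the conditions.

76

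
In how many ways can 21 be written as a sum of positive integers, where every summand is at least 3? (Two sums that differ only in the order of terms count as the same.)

A partial list (first 12 by largest part):
21
18,3
17,4
16,5
15,6
15,3,3
14,7
14,4,3
13,8
13,5,3
13,4,4
12,9
…and 48 more, for 60 total.

60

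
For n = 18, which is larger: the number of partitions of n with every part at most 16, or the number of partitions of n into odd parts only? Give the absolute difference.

337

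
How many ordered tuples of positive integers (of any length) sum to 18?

The number of compositions of n is 2^(n−1); here 2^17 = 131072.

131072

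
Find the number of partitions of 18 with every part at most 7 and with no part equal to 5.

Counting exhaustively, 166 partitions satisfy the conditions.

166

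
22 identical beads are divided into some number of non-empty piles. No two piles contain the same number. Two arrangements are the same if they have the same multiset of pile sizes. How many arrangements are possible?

Enumerating by decreasing first part gives 89 partitions in all.

89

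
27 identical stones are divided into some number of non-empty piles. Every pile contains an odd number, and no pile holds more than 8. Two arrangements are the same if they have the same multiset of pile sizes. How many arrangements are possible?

There are too many to list fully; the first 12 (by largest part) are:
7, 7, 7, 5, 1
7, 7, 7, 3, 3
7, 7, 7, 3, 1, 1, 1
7, 7, 7, 1, 1, 1, 1, 1, 1
7, 7, 5, 5, 3
7, 7, 5, 5, 1, 1, 1
7, 7, 5, 3, 3, 1, 1
7, 7, 5, 3, 1, 1, 1, 1, 1
7, 7, 5, 1, 1, 1, 1, 1, 1, 1, 1
7, 7, 3, 3, 3, 3, 1
7, 7, 3, 3, 3, 1, 1, 1, 1
7, 7, 3, 3, 1, 1, 1, 1, 1, 1, 1
…and 55 more, for 67 total.

67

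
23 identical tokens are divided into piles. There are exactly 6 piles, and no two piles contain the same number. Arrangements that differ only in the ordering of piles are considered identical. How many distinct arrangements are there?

2

Listing the qualifying partitions of 23:
1 + 2 + 3 + 4 + 5 + 8
1 + 2 + 3 + 4 + 6 + 7
That's 2 in total.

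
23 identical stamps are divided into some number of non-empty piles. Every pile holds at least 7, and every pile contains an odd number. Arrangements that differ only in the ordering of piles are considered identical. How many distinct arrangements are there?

2

Enumerating:
23
9,7,7
That's 2 in total.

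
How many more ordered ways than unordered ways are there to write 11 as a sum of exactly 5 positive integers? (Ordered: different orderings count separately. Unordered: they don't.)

200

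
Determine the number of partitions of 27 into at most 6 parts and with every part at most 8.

139

Counting exhaustively, 139 partitions satisfy the conditions.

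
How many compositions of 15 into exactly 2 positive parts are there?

By stars and bars with positive parts, the count is C(14,1) = 14.

14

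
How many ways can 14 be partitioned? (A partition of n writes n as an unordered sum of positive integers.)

Direct enumeration gives 135 partitions.

135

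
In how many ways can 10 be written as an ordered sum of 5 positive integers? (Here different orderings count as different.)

A composition of 10 into 5 positive parts is chosen by placing 4 dividers among the 9 gaps between 10 units: C(9,4) = 126.

126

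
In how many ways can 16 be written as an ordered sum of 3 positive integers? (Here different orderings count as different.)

Place 2 bars in the 15 internal gaps of a row of 16 dots: C(15,2) = 105.

105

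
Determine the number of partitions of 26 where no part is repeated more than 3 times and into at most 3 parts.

A partial list (first 12 by largest part):
26
25 + 1
24 + 2
24 + 1 + 1
23 + 3
23 + 2 + 1
22 + 4
22 + 3 + 1
22 + 2 + 2
21 + 5
21 + 4 + 1
21 + 3 + 2
…and 58 more, for 70 total.

70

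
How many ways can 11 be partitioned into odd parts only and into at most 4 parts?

5

Enumerating:
11
9 + 1 + 1
7 + 3 + 1
5 + 5 + 1
5 + 3 + 3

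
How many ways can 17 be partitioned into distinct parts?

38

There are too many to list fully; the first 12 (by largest part) are:
17
16+1
15+2
14+3
14+2+1
13+4
13+3+1
12+5
12+4+1
12+3+2
11+6
11+5+1
…and 26 more, for 38 total.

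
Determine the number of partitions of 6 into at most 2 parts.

4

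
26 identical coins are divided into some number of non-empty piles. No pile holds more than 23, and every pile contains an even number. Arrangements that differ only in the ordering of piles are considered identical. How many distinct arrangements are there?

99

A full systematic count gives 99.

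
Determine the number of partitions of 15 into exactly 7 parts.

21

The partitions of 15 that satisfy the conditions:
9,1,1,1,1,1,1
8,2,1,1,1,1,1
7,3,1,1,1,1,1
7,2,2,1,1,1,1
6,4,1,1,1,1,1
6,3,2,1,1,1,1
6,2,2,2,1,1,1
5,5,1,1,1,1,1
5,4,2,1,1,1,1
5,3,3,1,1,1,1
5,3,2,2,1,1,1
5,2,2,2,2,1,1
4,4,3,1,1,1,1
4,4,2,2,1,1,1
4,3,3,2,1,1,1
4,3,2,2,2,1,1
4,2,2,2,2,2,1
3,3,3,3,1,1,1
3,3,3,2,2,1,1
3,3,2,2,2,2,1
3,2,2,2,2,2,2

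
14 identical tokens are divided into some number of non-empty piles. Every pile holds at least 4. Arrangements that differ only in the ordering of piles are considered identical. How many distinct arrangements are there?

The partitions of 14 that satisfy the conditions:
14
10,4
9,5
8,6
7,7
6,4,4
5,5,4

7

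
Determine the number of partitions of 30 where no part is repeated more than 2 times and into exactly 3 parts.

74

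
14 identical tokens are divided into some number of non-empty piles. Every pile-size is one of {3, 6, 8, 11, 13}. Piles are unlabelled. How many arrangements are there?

3

They are:
11, 3
8, 6
8, 3, 3
Counting gives 3.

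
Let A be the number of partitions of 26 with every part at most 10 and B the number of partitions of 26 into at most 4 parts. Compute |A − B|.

1555

Partitions of 26 with every part at most 10: 1761.
Partitions of 26 into at most 4 parts: 206.
|1761 − 206| = 1555.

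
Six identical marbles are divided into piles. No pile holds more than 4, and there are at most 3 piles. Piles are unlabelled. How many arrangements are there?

They are:
4+2
4+1+1
3+3
3+2+1
2+2+2
That's 5 in total.

5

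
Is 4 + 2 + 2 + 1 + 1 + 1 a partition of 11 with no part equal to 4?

No

The parts sum to 11, and the condition 'no summand equals 4' is violated.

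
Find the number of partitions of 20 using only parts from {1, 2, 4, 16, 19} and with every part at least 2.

8

Listing the qualifying partitions of 20:
16 + 4
16 + 2 + 2
4 + 4 + 4 + 4 + 4
4 + 4 + 4 + 4 + 2 + 2
4 + 4 + 4 + 2 + 2 + 2 + 2
4 + 4 + 2 + 2 + 2 + 2 + 2 + 2
4 + 2 + 2 + 2 + 2 + 2 + 2 + 2 + 2
2 + 2 + 2 + 2 + 2 + 2 + 2 + 2 + 2 + 2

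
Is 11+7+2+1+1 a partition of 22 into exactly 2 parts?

The parts sum to 22, and the condition 'there are exactly 2 summands' is violated.

No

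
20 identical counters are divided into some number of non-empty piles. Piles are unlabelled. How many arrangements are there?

627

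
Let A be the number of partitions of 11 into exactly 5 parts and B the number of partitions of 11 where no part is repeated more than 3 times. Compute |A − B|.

Partitions of 11 into exactly 5 parts: 10.
Partitions of 11 where no part is repeated more than 3 times: 38.
|10 − 38| = 28.

28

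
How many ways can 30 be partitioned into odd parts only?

There are 296 such partitions.

296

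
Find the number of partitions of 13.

101

Direct enumeration gives 101 partitions.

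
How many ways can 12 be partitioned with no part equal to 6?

A partial list (first 12 by largest part):
12
11,1
10,2
10,1,1
9,3
9,2,1
9,1,1,1
8,4
8,3,1
8,2,2
8,2,1,1
8,1,1,1,1
…and 54 more, for 66 total.

66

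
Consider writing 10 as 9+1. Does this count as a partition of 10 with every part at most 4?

The parts sum to 10, and the condition 'no summand exceeds 4' is violated.

No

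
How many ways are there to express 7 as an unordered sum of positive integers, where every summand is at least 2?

Listing the qualifying partitions of 7:
7
2+5
3+4
2+2+3
That's 4 in total.

4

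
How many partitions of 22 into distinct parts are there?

Systematic enumeration (by largest part, then next-largest, …) yields 89.

89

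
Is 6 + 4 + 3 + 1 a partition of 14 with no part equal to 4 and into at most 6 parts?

No

The parts sum to 14, and the condition 'no summand equals 4' is violated.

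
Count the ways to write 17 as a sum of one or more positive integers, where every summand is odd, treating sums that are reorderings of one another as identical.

38

There are too many to list fully; the first 12 (by largest part) are:
17
1+1+15
1+3+13
1+1+1+1+13
1+5+11
3+3+11
1+1+1+3+11
1+1+1+1+1+1+11
1+7+9
3+5+9
1+1+1+5+9
1+1+3+3+9
…and 26 more, for 38 total.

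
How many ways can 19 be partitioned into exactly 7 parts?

65

A partial list (first 12 by largest part):
13+1+1+1+1+1+1
12+2+1+1+1+1+1
11+3+1+1+1+1+1
11+2+2+1+1+1+1
10+4+1+1+1+1+1
10+3+2+1+1+1+1
10+2+2+2+1+1+1
9+5+1+1+1+1+1
9+4+2+1+1+1+1
9+3+3+1+1+1+1
9+3+2+2+1+1+1
9+2+2+2+2+1+1
…and 53 more, for 65 total.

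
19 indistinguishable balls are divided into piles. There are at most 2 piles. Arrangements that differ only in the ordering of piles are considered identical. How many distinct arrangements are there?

Listing the qualifying partitions of 19:
19
1+18
2+17
3+16
4+15
5+14
6+13
7+12
8+11
9+10
That's 10 in total.

10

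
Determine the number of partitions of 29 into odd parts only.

256

Systematic enumeration (by largest part, then next-largest, …) yields 256.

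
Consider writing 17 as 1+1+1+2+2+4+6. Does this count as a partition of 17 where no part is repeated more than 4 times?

Yes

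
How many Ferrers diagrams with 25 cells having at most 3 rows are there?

A partial list (first 12 by largest part):
25
24, 1
23, 2
23, 1, 1
22, 3
22, 2, 1
21, 4
21, 3, 1
21, 2, 2
20, 5
20, 4, 1
20, 3, 2
…and 53 more, for 65 total.

65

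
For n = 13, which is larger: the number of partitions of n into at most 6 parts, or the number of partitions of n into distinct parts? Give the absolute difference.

Partitions of 13 into at most 6 parts: 71.
Partitions of 13 into distinct parts: 18.
|71 − 18| = 53.

53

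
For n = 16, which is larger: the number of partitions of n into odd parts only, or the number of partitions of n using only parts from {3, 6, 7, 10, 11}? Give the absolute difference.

Partitions of 16 into odd parts only: 32.
Partitions of 16 using only parts from {3, 6, 7, 10, 11}: 4.
|32 − 4| = 28.

28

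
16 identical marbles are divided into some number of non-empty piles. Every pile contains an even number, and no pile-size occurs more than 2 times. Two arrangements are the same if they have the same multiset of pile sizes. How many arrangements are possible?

13

The partitions of 16 that satisfy the conditions:
16
14 + 2
12 + 4
12 + 2 + 2
10 + 6
10 + 4 + 2
8 + 8
8 + 6 + 2
8 + 4 + 4
8 + 4 + 2 + 2
6 + 6 + 4
6 + 6 + 2 + 2
6 + 4 + 4 + 2
That's 13 in total.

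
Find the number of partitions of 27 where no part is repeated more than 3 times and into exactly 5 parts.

249

Counting exhaustively, 249 partitions satisfy the conditions.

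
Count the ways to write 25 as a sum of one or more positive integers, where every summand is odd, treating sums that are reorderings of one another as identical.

142

Systematic enumeration (by largest part, then next-largest, …) yields 142.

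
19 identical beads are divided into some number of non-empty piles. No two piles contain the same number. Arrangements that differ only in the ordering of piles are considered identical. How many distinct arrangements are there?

54

There are too many to list fully; the first 12 (by largest part) are:
19
18 + 1
17 + 2
16 + 3
16 + 2 + 1
15 + 4
15 + 3 + 1
14 + 5
14 + 4 + 1
14 + 3 + 2
13 + 6
13 + 5 + 1
…and 42 more, for 54 total.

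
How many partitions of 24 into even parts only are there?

A full systematic count gives 77.

77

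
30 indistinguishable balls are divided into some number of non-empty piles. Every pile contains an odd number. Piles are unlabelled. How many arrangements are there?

296

Systematic enumeration (by largest part, then next-largest, …) yields 296.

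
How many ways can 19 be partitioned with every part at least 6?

6

The partitions of 19 that satisfy the conditions:
19
13, 6
12, 7
11, 8
10, 9
7, 6, 6
That's 6 in total.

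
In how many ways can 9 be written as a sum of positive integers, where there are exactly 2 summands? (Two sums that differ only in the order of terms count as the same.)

4

The partitions of 9 that satisfy the conditions:
8,1
7,2
6,3
5,4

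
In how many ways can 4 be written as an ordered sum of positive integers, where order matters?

8

There are 3 gaps and each independently is a cut or not, giving 2^3 = 8.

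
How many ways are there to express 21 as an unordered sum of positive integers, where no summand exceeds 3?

48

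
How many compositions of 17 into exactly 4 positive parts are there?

560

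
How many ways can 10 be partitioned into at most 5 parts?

30

A partial list (first 12 by largest part):
10
9 + 1
8 + 2
8 + 1 + 1
7 + 3
7 + 2 + 1
7 + 1 + 1 + 1
6 + 4
6 + 3 + 1
6 + 2 + 2
6 + 2 + 1 + 1
6 + 1 + 1 + 1 + 1
…and 18 more, for 30 total.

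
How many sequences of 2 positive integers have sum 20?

Equivalently, choose which 1 of the 19 gaps become plus signs: C(19,1) = 19.

19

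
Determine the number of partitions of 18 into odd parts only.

There are too many to list fully; the first 12 (by largest part) are:
17, 1
15, 3
15, 1, 1, 1
13, 5
13, 3, 1, 1
13, 1, 1, 1, 1, 1
11, 7
11, 5, 1, 1
11, 3, 3, 1
11, 3, 1, 1, 1, 1
11, 1, 1, 1, 1, 1, 1, 1
9, 9
…and 34 more, for 46 total.

46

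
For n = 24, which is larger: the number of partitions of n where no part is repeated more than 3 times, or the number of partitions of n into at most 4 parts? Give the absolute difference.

553

Partitions of 24 where no part is repeated more than 3 times: 722.
Partitions of 24 into at most 4 parts: 169.
|722 − 169| = 553.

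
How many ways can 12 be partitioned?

Counting exhaustively, 77 partitions satisfy the conditions.

77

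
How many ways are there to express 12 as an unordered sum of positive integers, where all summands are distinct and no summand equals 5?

11

The partitions of 12 that satisfy the conditions:
12
11 + 1
10 + 2
9 + 3
9 + 2 + 1
8 + 4
8 + 3 + 1
7 + 4 + 1
7 + 3 + 2
6 + 4 + 2
6 + 3 + 2 + 1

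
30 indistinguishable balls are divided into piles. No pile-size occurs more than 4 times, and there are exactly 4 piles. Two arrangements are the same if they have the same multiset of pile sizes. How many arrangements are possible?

206

Direct enumeration gives 206 partitions.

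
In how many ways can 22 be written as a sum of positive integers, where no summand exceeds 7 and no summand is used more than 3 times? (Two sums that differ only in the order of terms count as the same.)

171

Enumerating by decreasing first part gives 171 partitions in all.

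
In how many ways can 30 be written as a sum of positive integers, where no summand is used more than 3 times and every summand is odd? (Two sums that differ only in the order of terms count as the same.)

A full systematic count gives 100.

100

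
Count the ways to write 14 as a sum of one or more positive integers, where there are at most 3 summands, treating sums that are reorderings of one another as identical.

24

Listing the qualifying partitions of 14:
14
1,13
2,12
1,1,12
3,11
1,2,11
4,10
1,3,10
2,2,10
5,9
1,4,9
2,3,9
6,8
1,5,8
2,4,8
3,3,8
7,7
1,6,7
2,5,7
3,4,7
2,6,6
3,5,6
4,4,6
4,5,5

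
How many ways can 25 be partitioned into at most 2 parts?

13

Enumerating:
25
24, 1
23, 2
22, 3
21, 4
20, 5
19, 6
18, 7
17, 8
16, 9
15, 10
14, 11
13, 12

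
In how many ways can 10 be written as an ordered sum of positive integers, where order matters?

There are 9 gaps and each independently is a cut or not, giving 2^9 = 512.

512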